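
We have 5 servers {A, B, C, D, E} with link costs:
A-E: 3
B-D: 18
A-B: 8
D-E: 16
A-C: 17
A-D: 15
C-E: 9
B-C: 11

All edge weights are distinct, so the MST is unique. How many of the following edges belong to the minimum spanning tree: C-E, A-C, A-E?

2

Sort edges by weight, then run Kruskal:
A-E (3): add. Components now {A,E} {B} {C} {D}
A-B (8): add. Components now {A,B,E} {C} {D}
C-E (9): add. Components now {A,B,C,E} {D}
B-C (11): skip — B and C already connected.
A-D (15): add. Components now {A,B,C,D,E}
MST edge set: {A-E, A-B, C-E, A-D}.
Of the listed edges, {C-E, A-E} are in the MST → 2.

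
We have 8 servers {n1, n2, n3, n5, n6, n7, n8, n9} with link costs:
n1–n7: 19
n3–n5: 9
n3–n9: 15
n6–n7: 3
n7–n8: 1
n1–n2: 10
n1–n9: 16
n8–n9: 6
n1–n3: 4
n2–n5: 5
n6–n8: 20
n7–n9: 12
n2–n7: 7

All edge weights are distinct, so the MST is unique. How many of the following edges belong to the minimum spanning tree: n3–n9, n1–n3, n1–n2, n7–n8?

Sort edges by weight, then run Kruskal:
n7–n8 (1): add — endpoints in different components.
n6–n7 (3): add — endpoints in different components.
n1–n3 (4): add — endpoints in different components.
n2–n5 (5): add — endpoints in different components.
n8–n9 (6): add — endpoints in different components.
n2–n7 (7): add — endpoints in different components.
n3–n5 (9): add — endpoints in different components.
MST edge set: {n7–n8, n6–n7, n1–n3, n2–n5, n8–n9, n2–n7, n3–n5}.
Of the listed edges, {n1–n3, n7–n8} are in the MST → 2.

2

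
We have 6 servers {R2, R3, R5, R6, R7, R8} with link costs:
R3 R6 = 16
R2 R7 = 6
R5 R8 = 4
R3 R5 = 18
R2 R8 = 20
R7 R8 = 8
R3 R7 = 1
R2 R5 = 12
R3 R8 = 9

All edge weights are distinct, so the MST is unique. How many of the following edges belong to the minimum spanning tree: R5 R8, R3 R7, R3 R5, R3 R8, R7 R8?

Sort edges by weight, then run Kruskal:
R3 R7 (1): add. Components now {R8} {R5} {R3,R7} {R6} {R2}
R5 R8 (4): add. Components now {R5,R8} {R3,R7} {R6} {R2}
R2 R7 (6): add. Components now {R5,R8} {R2,R3,R7} {R6}
R7 R8 (8): add. Components now {R2,R3,R5,R7,R8} {R6}
R3 R8 (9): skip — R8 and R3 already connected.
R2 R5 (12): skip — R5 and R2 already connected.
R3 R6 (16): add. Components now {R2,R3,R5,R6,R7,R8}
MST edge set: {R3 R7, R5 R8, R2 R7, R7 R8, R3 R6}.
Of the listed edges, {R5 R8, R3 R7, R7 R8} are in the MST → 3.

3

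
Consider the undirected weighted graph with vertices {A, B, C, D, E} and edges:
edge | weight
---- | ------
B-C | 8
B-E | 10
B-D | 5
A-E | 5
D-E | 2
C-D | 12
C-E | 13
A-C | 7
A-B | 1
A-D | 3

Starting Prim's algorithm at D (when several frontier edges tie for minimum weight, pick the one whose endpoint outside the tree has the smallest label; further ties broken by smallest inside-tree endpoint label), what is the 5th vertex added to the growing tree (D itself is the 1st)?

C

Prim, starting at D.
Step 1: cheapest edge leaving the tree is D-E (2); add E.
Step 2: cheapest edge leaving the tree is A-D (3); add A.
Step 3: cheapest edge leaving the tree is A-B (1); add B.
Step 4: cheapest edge leaving the tree is A-C (7); add C.
Vertex order: D, E, A, B, C. The 5th vertex is C.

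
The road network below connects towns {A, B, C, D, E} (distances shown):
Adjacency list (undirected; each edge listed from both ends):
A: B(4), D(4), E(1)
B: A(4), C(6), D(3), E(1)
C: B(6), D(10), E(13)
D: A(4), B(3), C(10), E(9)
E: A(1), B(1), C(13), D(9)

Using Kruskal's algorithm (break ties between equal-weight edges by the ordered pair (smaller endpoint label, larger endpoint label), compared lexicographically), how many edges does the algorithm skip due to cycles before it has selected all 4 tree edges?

Kruskal: consider edges lightest-first.
A–E (1): add. Components now {A,E} {B} {C} {D}
B–E (1): add. Components now {A,B,E} {C} {D}
B–D (3): add. Components now {A,B,D,E} {C}
A–B (4): skip — A and B already connected.
A–D (4): skip — A and D already connected.
B–C (6): add. Components now {A,B,C,D,E}
Edges rejected before the tree was complete: 2.

2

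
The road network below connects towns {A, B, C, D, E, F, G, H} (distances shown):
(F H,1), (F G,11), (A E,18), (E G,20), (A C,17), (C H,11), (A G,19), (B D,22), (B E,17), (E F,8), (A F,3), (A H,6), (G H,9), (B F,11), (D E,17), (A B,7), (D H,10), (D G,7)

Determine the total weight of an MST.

46

Prim, starting at H.
Step 1: cheapest edge leaving the tree is F H (1); add F.
Step 2: cheapest edge leaving the tree is A F (3); add A.
Step 3: cheapest edge leaving the tree is A B (7); add B.
Step 4: cheapest edge leaving the tree is E F (8); add E.
Step 5: cheapest edge leaving the tree is G H (9); add G.
Step 6: cheapest edge leaving the tree is D G (7); add D.
Step 7: cheapest edge leaving the tree is C H (11); add C.
MST edges: F H, A F, A B, E F, G H, D G, C H; total weight 1+3+7+8+9+7+11 = 46.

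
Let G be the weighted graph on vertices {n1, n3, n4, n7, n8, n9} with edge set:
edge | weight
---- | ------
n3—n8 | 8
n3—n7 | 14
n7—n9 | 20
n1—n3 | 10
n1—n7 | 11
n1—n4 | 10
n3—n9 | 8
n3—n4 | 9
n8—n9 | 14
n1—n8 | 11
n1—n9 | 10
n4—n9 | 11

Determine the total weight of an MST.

Kruskal: consider edges lightest-first.
n3—n8 (8): add — endpoints in different components.
n3—n9 (8): add — endpoints in different components.
n3—n4 (9): add — endpoints in different components.
n1—n3 (10): add — endpoints in different components.
n1—n4 (10): skip — n4 and n1 already connected.
n1—n9 (10): skip — n9 and n1 already connected.
n1—n7 (11): add — endpoints in different components.
MST edges: n3—n8, n3—n9, n3—n4, n1—n3, n1—n7; total weight 8+8+9+10+11 = 46.

46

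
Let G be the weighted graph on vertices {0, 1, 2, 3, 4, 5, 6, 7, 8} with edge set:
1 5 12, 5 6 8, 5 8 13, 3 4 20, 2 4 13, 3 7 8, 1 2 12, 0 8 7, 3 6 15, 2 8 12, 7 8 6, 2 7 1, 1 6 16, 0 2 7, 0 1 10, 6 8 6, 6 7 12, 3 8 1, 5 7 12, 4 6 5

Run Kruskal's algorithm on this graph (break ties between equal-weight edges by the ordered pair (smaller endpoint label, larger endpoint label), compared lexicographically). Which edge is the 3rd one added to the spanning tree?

4-6

Kruskal: consider edges lightest-first.
2 7 (1): add — endpoints in different components.
3 8 (1): add — endpoints in different components.
4 6 (5): add — endpoints in different components.
6 8 (6): add — endpoints in different components.
7 8 (6): add — endpoints in different components.
0 2 (7): add — endpoints in different components.
0 8 (7): skip — 0 and 8 already connected.
3 7 (8): skip — 3 and 7 already connected.
5 6 (8): add — endpoints in different components.
0 1 (10): add — endpoints in different components.
The 3rd edge added is 4 6.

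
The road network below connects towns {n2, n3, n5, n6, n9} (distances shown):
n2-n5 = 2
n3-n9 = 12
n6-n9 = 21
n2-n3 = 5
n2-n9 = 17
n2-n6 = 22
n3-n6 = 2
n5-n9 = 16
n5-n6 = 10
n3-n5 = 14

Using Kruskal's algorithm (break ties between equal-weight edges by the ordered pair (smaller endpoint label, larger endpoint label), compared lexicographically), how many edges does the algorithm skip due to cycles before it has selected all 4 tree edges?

Sort edges by weight, then run Kruskal:
n2-n5 (2): add. Components now {n9} {n2,n5} {n6} {n3}
n3-n6 (2): add. Components now {n9} {n2,n5} {n3,n6}
n2-n3 (5): add. Components now {n9} {n2,n3,n5,n6}
n5-n6 (10): skip — n6 and n5 already connected.
n3-n9 (12): add. Components now {n2,n3,n5,n6,n9}
Edges rejected before the tree was complete: 1.

1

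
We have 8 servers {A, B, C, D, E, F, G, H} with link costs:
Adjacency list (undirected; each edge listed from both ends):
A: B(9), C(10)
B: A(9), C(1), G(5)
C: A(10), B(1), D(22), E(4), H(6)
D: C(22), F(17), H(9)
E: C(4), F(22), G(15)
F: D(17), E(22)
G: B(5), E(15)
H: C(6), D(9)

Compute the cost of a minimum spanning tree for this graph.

51

Kruskal's algorithm — process edges by increasing weight (ties by edge label):
B—C (1): add — endpoints in different components.
C—E (4): add — endpoints in different components.
B—G (5): add — endpoints in different components.
C—H (6): add — endpoints in different components.
A—B (9): add — endpoints in different components.
D—H (9): add — endpoints in different components.
A—C (10): skip — A and C already connected.
E—G (15): skip — E and G already connected.
D—F (17): add — endpoints in different components.
MST edges: B—C, C—E, B—G, C—H, A—B, D—H, D—F; total weight 1+4+5+6+9+9+17 = 51.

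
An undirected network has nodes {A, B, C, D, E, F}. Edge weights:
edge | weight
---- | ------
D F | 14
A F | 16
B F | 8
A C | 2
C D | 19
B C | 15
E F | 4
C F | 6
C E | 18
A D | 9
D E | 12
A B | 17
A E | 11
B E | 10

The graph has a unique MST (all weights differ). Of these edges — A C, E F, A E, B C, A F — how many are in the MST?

Kruskal: consider edges lightest-first.
A C (2): add. Components now {A,C} {B} {D} {E} {F}
E F (4): add. Components now {A,C} {B} {D} {E,F}
C F (6): add. Components now {A,C,E,F} {B} {D}
B F (8): add. Components now {A,B,C,E,F} {D}
A D (9): add. Components now {A,B,C,D,E,F}
MST edge set: {A C, E F, C F, B F, A D}.
Of the listed edges, {A C, E F} are in the MST → 2.

2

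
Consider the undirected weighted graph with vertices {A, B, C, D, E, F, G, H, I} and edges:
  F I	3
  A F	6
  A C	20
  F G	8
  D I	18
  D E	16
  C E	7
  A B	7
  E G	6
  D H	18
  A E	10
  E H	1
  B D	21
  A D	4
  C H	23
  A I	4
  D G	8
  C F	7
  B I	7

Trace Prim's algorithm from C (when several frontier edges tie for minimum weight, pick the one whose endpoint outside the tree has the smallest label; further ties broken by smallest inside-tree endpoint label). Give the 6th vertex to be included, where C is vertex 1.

Grow the tree from C using Prim:
Step 1: cheapest edge leaving the tree is C E (7); add E.
Step 2: cheapest edge leaving the tree is E H (1); add H.
Step 3: cheapest edge leaving the tree is E G (6); add G.
Step 4: cheapest edge leaving the tree is C F (7); add F.
Step 5: cheapest edge leaving the tree is F I (3); add I.
Step 6: cheapest edge leaving the tree is A I (4); add A.
Step 7: cheapest edge leaving the tree is A D (4); add D.
Step 8: cheapest edge leaving the tree is A B (7); add B.
Vertex order: C, E, H, G, F, I, A, D, B. The 6th vertex is I.

I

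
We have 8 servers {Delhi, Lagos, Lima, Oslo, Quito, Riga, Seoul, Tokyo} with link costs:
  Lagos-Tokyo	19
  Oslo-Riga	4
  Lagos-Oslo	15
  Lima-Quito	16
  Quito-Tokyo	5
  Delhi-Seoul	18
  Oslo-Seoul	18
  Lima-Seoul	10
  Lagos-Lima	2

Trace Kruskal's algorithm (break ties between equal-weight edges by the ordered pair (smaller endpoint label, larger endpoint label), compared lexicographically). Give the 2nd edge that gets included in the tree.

Oslo-Riga

Sort edges by weight, then run Kruskal:
Lagos-Lima (2): add — endpoints in different components.
Oslo-Riga (4): add — endpoints in different components.
Quito-Tokyo (5): add — endpoints in different components.
Lima-Seoul (10): add — endpoints in different components.
Lagos-Oslo (15): add — endpoints in different components.
Lima-Quito (16): add — endpoints in different components.
Delhi-Seoul (18): add — endpoints in different components.
The 2nd edge added is Oslo-Riga.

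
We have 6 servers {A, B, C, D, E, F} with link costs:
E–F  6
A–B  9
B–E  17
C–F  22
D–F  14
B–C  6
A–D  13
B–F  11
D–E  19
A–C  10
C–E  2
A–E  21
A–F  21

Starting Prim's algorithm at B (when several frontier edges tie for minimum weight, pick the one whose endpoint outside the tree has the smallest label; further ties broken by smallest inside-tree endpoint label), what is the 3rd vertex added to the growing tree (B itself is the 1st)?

E

Prim's algorithm from B:
Step 1: frontier [B–C 6, A–B 9, B–F 11, B–E 17] → take B–C (6); add C.
Step 2: frontier [A–B 9, B–F 11, B–E 17, C–E 2, A–C 10, C–F 22] → take C–E (2); add E.
Step 3: frontier [A–B 9, B–F 11, A–C 10, C–F 22, E–F 6, D–E 19, A–E 21] → take E–F (6); add F.
Step 4: frontier [A–B 9, A–C 10, D–E 19, A–E 21, D–F 14, A–F 21] → take A–B (9); add A.
Step 5: frontier [A–D 13, D–E 19, D–F 14] → take A–D (13); add D.
Vertex order: B, C, E, F, A, D. The 3rd vertex is E.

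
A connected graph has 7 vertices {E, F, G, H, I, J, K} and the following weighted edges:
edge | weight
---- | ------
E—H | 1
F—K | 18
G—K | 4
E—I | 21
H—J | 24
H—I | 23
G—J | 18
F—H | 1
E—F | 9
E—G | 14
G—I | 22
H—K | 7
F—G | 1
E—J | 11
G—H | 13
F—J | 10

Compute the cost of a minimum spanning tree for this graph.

Prim's algorithm from F:
Step 1: cheapest edge leaving the tree is F—G (1); add G.
Step 2: cheapest edge leaving the tree is F—H (1); add H.
Step 3: cheapest edge leaving the tree is E—H (1); add E.
Step 4: cheapest edge leaving the tree is G—K (4); add K.
Step 5: cheapest edge leaving the tree is F—J (10); add J.
Step 6: cheapest edge leaving the tree is E—I (21); add I.
MST edges: F—G, F—H, E—H, G—K, F—J, E—I; total weight 1+1+1+4+10+21 = 38.

38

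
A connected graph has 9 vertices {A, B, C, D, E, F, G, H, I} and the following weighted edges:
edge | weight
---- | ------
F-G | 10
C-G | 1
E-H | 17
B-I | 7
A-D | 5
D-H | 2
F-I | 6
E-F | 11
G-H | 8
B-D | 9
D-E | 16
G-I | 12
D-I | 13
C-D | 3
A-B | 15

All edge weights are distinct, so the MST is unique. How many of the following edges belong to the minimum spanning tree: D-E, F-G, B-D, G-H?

Kruskal: consider edges lightest-first.
C-G (1): add — endpoints in different components.
D-H (2): add — endpoints in different components.
C-D (3): add — endpoints in different components.
A-D (5): add — endpoints in different components.
F-I (6): add — endpoints in different components.
B-I (7): add — endpoints in different components.
G-H (8): skip — G and H already connected.
B-D (9): add — endpoints in different components.
F-G (10): skip — F and G already connected.
E-F (11): add — endpoints in different components.
MST edge set: {C-G, D-H, C-D, A-D, F-I, B-I, B-D, E-F}.
Of the listed edges, {B-D} are in the MST → 1.

1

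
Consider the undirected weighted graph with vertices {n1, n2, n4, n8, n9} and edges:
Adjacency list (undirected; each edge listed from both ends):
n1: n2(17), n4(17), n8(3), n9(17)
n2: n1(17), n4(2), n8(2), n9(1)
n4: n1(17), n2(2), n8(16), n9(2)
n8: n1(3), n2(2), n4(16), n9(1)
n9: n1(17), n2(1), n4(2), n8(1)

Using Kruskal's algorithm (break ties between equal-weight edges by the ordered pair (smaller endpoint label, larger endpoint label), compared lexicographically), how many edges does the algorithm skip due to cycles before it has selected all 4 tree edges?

Kruskal's algorithm — process edges by increasing weight (ties by edge label):
n2—n9 (1): add. Components now {n1} {n2,n9} {n8} {n4}
n8—n9 (1): add. Components now {n1} {n2,n8,n9} {n4}
n2—n4 (2): add. Components now {n1} {n2,n4,n8,n9}
n2—n8 (2): skip — n8 and n2 already connected.
n4—n9 (2): skip — n9 and n4 already connected.
n1—n8 (3): add. Components now {n1,n2,n4,n8,n9}
Edges rejected before the tree was complete: 2.

2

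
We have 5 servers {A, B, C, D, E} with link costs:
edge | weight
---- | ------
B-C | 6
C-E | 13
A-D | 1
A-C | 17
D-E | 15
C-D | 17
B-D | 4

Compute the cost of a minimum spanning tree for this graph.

Sort edges by weight, then run Kruskal:
A-D (1): add — endpoints in different components.
B-D (4): add — endpoints in different components.
B-C (6): add — endpoints in different components.
C-E (13): add — endpoints in different components.
MST edges: A-D, B-D, B-C, C-E; total weight 1+4+6+13 = 24.

24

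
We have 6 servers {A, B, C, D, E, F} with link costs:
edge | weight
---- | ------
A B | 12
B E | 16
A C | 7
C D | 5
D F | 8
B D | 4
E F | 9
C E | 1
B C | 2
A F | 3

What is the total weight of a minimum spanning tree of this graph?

17

Prim, starting at D.
Step 1: cheapest edge leaving the tree is B D (4); add B.
Step 2: cheapest edge leaving the tree is B C (2); add C.
Step 3: cheapest edge leaving the tree is C E (1); add E.
Step 4: cheapest edge leaving the tree is A C (7); add A.
Step 5: cheapest edge leaving the tree is A F (3); add F.
MST edges: B D, B C, C E, A C, A F; total weight 4+2+1+7+3 = 17.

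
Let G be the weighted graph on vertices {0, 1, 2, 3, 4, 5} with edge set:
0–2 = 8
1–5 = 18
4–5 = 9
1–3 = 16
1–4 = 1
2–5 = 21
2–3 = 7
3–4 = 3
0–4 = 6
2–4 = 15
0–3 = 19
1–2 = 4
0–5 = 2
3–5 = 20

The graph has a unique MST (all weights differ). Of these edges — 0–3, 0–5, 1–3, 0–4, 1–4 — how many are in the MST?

3

Kruskal: consider edges lightest-first.
1–4 (1): add. Components now {0} {1,4} {2} {3} {5}
0–5 (2): add. Components now {0,5} {1,4} {2} {3}
3–4 (3): add. Components now {0,5} {1,3,4} {2}
1–2 (4): add. Components now {0,5} {1,2,3,4}
0–4 (6): add. Components now {0,1,2,3,4,5}
MST edge set: {1–4, 0–5, 3–4, 1–2, 0–4}.
Of the listed edges, {0–5, 0–4, 1–4} are in the MST → 3.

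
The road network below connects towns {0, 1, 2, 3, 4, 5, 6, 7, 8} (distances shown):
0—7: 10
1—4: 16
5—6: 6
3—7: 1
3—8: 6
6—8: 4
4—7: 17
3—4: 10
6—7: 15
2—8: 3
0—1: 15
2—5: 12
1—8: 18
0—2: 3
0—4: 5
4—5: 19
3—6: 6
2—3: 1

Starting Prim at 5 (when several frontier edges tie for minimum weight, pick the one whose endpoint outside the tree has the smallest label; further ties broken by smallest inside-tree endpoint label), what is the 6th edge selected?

0-2

Prim, starting at 5.
Step 1: cheapest edge leaving the tree is 5—6 (6); add 6.
Step 2: cheapest edge leaving the tree is 6—8 (4); add 8.
Step 3: cheapest edge leaving the tree is 2—8 (3); add 2.
Step 4: cheapest edge leaving the tree is 2—3 (1); add 3.
Step 5: cheapest edge leaving the tree is 3—7 (1); add 7.
Step 6: cheapest edge leaving the tree is 0—2 (3); add 0.
Step 7: cheapest edge leaving the tree is 0—4 (5); add 4.
Step 8: cheapest edge leaving the tree is 0—1 (15); add 1.
The 6th edge added is 0—2.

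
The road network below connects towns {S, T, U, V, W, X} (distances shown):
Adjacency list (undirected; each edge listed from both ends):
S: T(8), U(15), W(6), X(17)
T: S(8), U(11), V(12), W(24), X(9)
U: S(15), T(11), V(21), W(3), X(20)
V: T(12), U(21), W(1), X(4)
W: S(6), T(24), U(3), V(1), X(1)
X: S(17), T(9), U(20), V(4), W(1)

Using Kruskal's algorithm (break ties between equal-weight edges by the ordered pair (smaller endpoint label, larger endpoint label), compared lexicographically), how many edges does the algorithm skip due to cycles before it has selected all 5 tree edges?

Sort edges by weight, then run Kruskal:
V–W (1): add. Components now {V,W} {U} {X} {T} {S}
W–X (1): add. Components now {V,W,X} {U} {T} {S}
U–W (3): add. Components now {U,V,W,X} {T} {S}
V–X (4): skip — V and X already connected.
S–W (6): add. Components now {S,U,V,W,X} {T}
S–T (8): add. Components now {S,T,U,V,W,X}
Edges rejected before the tree was complete: 1.

1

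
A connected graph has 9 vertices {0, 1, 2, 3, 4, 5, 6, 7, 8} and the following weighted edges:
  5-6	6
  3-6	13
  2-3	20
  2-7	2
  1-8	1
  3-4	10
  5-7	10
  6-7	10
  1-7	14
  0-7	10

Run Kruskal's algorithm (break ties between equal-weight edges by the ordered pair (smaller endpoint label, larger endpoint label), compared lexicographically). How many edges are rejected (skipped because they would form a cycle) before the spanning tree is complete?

Sort edges by weight, then run Kruskal:
1-8 (1): add — endpoints in different components.
2-7 (2): add — endpoints in different components.
5-6 (6): add — endpoints in different components.
0-7 (10): add — endpoints in different components.
3-4 (10): add — endpoints in different components.
5-7 (10): add — endpoints in different components.
6-7 (10): skip — 6 and 7 already connected.
3-6 (13): add — endpoints in different components.
1-7 (14): add — endpoints in different components.
Edges rejected before the tree was complete: 1.

1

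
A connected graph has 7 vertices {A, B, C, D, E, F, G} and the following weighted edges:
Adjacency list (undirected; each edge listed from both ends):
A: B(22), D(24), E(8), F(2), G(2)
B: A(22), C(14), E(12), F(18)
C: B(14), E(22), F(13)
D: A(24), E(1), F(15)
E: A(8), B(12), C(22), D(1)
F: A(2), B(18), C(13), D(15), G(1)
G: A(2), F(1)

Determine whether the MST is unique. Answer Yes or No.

Kruskal: consider edges lightest-first.
D—E (1): add — endpoints in different components.
F—G (1): add — endpoints in different components.
A—F (2): add — endpoints in different components.
A—G (2): skip — A and G already connected.
A—E (8): add — endpoints in different components.
B—E (12): add — endpoints in different components.
C—F (13): add — endpoints in different components.
Non-tree edge A—G has weight 2, equal to the heaviest edge on its tree cycle — swapping gives another MST of the same weight. Not unique.

No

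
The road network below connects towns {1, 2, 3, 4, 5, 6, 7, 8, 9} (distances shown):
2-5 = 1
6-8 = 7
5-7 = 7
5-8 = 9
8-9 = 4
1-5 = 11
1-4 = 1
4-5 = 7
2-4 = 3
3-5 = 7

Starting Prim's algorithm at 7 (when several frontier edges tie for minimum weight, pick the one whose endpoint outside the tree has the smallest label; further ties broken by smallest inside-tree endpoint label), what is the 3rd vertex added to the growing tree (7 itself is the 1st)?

2

Grow the tree from 7 using Prim:
Step 1: frontier [5-7 7] → take 5-7 (7); add 5.
Step 2: frontier [2-5 1, 3-5 7, 4-5 7, 5-8 9, 1-5 11] → take 2-5 (1); add 2.
Step 3: frontier [2-4 3, 3-5 7, 4-5 7, 5-8 9, 1-5 11] → take 2-4 (3); add 4.
Step 4: frontier [1-4 1, 3-5 7, 5-8 9, 1-5 11] → take 1-4 (1); add 1.
Step 5: frontier [3-5 7, 5-8 9] → take 3-5 (7); add 3.
Step 6: frontier [5-8 9] → take 5-8 (9); add 8.
Step 7: frontier [8-9 4, 6-8 7] → take 8-9 (4); add 9.
Step 8: frontier [6-8 7] → take 6-8 (7); add 6.
Vertex order: 7, 5, 2, 4, 1, 3, 8, 9, 6. The 3rd vertex is 2.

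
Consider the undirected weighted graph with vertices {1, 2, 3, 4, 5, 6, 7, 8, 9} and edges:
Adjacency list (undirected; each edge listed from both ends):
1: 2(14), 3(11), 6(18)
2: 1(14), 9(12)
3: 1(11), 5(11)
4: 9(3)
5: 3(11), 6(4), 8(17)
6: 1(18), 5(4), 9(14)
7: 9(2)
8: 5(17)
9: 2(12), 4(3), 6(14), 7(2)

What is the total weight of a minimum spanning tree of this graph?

74

Prim's algorithm from 2:
Step 1: frontier [2–9 12, 1–2 14] → take 2–9 (12); add 9.
Step 2: frontier [1–2 14, 7–9 2, 4–9 3, 6–9 14] → take 7–9 (2); add 7.
Step 3: frontier [1–2 14, 4–9 3, 6–9 14] → take 4–9 (3); add 4.
Step 4: frontier [1–2 14, 6–9 14] → take 1–2 (14); add 1.
Step 5: frontier [1–3 11, 1–6 18, 6–9 14] → take 1–3 (11); add 3.
Step 6: frontier [1–6 18, 3–5 11, 6–9 14] → take 3–5 (11); add 5.
Step 7: frontier [1–6 18, 5–6 4, 5–8 17, 6–9 14] → take 5–6 (4); add 6.
Step 8: frontier [5–8 17] → take 5–8 (17); add 8.
MST edges: 2–9, 7–9, 4–9, 1–2, 1–3, 3–5, 5–6, 5–8; total weight 12+2+3+14+11+11+4+17 = 74.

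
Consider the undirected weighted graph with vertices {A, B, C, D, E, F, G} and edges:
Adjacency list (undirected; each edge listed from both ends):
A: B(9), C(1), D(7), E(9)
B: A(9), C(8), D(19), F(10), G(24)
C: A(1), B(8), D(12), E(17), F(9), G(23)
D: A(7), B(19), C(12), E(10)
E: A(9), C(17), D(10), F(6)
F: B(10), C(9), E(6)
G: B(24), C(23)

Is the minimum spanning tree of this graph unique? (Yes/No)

Kruskal's algorithm — process edges by increasing weight (ties by edge label):
A-C (1): add — endpoints in different components.
E-F (6): add — endpoints in different components.
A-D (7): add — endpoints in different components.
B-C (8): add — endpoints in different components.
A-B (9): skip — A and B already connected.
A-E (9): add — endpoints in different components.
C-F (9): skip — C and F already connected.
B-F (10): skip — B and F already connected.
D-E (10): skip — D and E already connected.
C-D (12): skip — C and D already connected.
C-E (17): skip — C and E already connected.
B-D (19): skip — B and D already connected.
C-G (23): add — endpoints in different components.
Non-tree edge C-F has weight 9, equal to the heaviest edge on its tree cycle — swapping gives another MST of the same weight. Not unique.

No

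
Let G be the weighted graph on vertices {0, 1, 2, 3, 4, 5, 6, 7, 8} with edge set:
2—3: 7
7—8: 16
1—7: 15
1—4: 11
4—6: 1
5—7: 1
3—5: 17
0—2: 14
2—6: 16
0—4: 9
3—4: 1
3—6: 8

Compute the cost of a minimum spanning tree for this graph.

61

Prim, starting at 7.
Step 1: cheapest edge leaving the tree is 5—7 (1); add 5.
Step 2: cheapest edge leaving the tree is 1—7 (15); add 1.
Step 3: cheapest edge leaving the tree is 1—4 (11); add 4.
Step 4: cheapest edge leaving the tree is 3—4 (1); add 3.
Step 5: cheapest edge leaving the tree is 4—6 (1); add 6.
Step 6: cheapest edge leaving the tree is 2—3 (7); add 2.
Step 7: cheapest edge leaving the tree is 0—4 (9); add 0.
Step 8: cheapest edge leaving the tree is 7—8 (16); add 8.
MST edges: 5—7, 1—7, 1—4, 3—4, 4—6, 2—3, 0—4, 7—8; total weight 1+15+11+1+1+7+9+16 = 61.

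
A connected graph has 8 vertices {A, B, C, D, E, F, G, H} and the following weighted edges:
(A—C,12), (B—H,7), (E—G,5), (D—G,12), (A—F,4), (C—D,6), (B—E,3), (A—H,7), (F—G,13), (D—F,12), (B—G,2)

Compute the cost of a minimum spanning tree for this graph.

Grow the tree from H using Prim:
Step 1: cheapest edge leaving the tree is A—H (7); add A.
Step 2: cheapest edge leaving the tree is A—F (4); add F.
Step 3: cheapest edge leaving the tree is B—H (7); add B.
Step 4: cheapest edge leaving the tree is B—G (2); add G.
Step 5: cheapest edge leaving the tree is B—E (3); add E.
Step 6: cheapest edge leaving the tree is A—C (12); add C.
Step 7: cheapest edge leaving the tree is C—D (6); add D.
MST edges: A—H, A—F, B—H, B—G, B—E, A—C, C—D; total weight 7+4+7+2+3+12+6 = 41.

41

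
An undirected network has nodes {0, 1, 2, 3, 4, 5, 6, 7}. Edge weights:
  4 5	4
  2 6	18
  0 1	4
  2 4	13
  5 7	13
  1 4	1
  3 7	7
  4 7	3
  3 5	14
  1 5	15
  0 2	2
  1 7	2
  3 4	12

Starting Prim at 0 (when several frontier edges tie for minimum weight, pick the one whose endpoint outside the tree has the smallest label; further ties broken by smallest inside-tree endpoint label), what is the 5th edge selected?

Grow the tree from 0 using Prim:
Step 1: frontier [0 2 2, 0 1 4] → take 0 2 (2); add 2.
Step 2: frontier [0 1 4, 2 4 13, 2 6 18] → take 0 1 (4); add 1.
Step 3: frontier [1 4 1, 1 7 2, 1 5 15, 2 4 13, 2 6 18] → take 1 4 (1); add 4.
Step 4: frontier [1 7 2, 1 5 15, 2 6 18, 4 7 3, 4 5 4, 3 4 12] → take 1 7 (2); add 7.
Step 5: frontier [1 5 15, 2 6 18, 4 5 4, 3 4 12, 3 7 7, 5 7 13] → take 4 5 (4); add 5.
Step 6: frontier [2 6 18, 3 4 12, 3 5 14, 3 7 7] → take 3 7 (7); add 3.
Step 7: frontier [2 6 18] → take 2 6 (18); add 6.
The 5th edge added is 4 5.

4-5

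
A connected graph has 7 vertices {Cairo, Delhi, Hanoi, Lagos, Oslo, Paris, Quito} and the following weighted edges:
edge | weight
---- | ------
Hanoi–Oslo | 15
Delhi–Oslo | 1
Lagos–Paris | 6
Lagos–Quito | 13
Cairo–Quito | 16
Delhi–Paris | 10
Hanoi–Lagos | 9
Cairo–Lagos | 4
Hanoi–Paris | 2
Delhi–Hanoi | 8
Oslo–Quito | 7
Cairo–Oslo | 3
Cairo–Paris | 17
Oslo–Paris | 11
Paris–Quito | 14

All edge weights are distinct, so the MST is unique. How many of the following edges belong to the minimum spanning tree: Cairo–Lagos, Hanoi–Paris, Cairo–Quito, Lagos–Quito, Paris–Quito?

2

Sort edges by weight, then run Kruskal:
Delhi–Oslo (1): add — endpoints in different components.
Hanoi–Paris (2): add — endpoints in different components.
Cairo–Oslo (3): add — endpoints in different components.
Cairo–Lagos (4): add — endpoints in different components.
Lagos–Paris (6): add — endpoints in different components.
Oslo–Quito (7): add — endpoints in different components.
MST edge set: {Delhi–Oslo, Hanoi–Paris, Cairo–Oslo, Cairo–Lagos, Lagos–Paris, Oslo–Quito}.
Of the listed edges, {Cairo–Lagos, Hanoi–Paris} are in the MST → 2.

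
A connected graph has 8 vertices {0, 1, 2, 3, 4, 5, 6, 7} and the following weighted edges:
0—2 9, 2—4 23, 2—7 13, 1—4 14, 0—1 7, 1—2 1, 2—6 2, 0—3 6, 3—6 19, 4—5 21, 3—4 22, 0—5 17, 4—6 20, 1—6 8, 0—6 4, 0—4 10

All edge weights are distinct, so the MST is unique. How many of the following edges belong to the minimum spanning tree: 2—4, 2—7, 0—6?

Kruskal's algorithm — process edges by increasing weight (ties by edge label):
1—2 (1): add — endpoints in different components.
2—6 (2): add — endpoints in different components.
0—6 (4): add — endpoints in different components.
0—3 (6): add — endpoints in different components.
0—1 (7): skip — 0 and 1 already connected.
1—6 (8): skip — 1 and 6 already connected.
0—2 (9): skip — 0 and 2 already connected.
0—4 (10): add — endpoints in different components.
2—7 (13): add — endpoints in different components.
1—4 (14): skip — 1 and 4 already connected.
0—5 (17): add — endpoints in different components.
MST edge set: {1—2, 2—6, 0—6, 0—3, 0—4, 2—7, 0—5}.
Of the listed edges, {2—7, 0—6} are in the MST → 2.

2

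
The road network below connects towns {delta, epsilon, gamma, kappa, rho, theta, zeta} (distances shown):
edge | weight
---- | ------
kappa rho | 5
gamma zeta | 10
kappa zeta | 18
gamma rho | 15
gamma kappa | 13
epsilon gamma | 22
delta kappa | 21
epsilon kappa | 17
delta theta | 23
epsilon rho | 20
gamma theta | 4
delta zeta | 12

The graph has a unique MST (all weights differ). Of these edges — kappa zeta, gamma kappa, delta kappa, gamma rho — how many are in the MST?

Kruskal: consider edges lightest-first.
gamma theta (4): add. Components now {gamma,theta} {epsilon} {kappa} {rho} {zeta} {delta}
kappa rho (5): add. Components now {gamma,theta} {epsilon} {kappa,rho} {zeta} {delta}
gamma zeta (10): add. Components now {gamma,theta,zeta} {epsilon} {kappa,rho} {delta}
delta zeta (12): add. Components now {delta,gamma,theta,zeta} {epsilon} {kappa,rho}
gamma kappa (13): add. Components now {delta,gamma,kappa,rho,theta,zeta} {epsilon}
gamma rho (15): skip — rho and gamma already connected.
epsilon kappa (17): add. Components now {delta,epsilon,gamma,kappa,rho,theta,zeta}
MST edge set: {gamma theta, kappa rho, gamma zeta, delta zeta, gamma kappa, epsilon kappa}.
Of the listed edges, {gamma kappa} are in the MST → 1.

1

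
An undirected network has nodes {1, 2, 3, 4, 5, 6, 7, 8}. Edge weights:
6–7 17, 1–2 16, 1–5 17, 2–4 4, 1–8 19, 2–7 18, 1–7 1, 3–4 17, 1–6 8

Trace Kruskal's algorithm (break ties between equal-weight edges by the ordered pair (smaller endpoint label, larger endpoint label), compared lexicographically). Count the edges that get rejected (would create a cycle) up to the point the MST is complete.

Kruskal: consider edges lightest-first.
1–7 (1): add — endpoints in different components.
2–4 (4): add — endpoints in different components.
1–6 (8): add — endpoints in different components.
1–2 (16): add — endpoints in different components.
1–5 (17): add — endpoints in different components.
3–4 (17): add — endpoints in different components.
6–7 (17): skip — 6 and 7 already connected.
2–7 (18): skip — 2 and 7 already connected.
1–8 (19): add — endpoints in different components.
Edges rejected before the tree was complete: 2.

2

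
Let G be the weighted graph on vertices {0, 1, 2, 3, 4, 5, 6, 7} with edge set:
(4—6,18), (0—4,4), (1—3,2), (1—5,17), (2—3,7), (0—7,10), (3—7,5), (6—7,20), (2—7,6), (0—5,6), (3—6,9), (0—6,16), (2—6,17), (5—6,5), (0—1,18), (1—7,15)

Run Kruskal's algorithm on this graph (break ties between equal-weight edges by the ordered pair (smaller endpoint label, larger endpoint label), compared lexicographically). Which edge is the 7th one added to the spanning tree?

Kruskal: consider edges lightest-first.
1—3 (2): add — endpoints in different components.
0—4 (4): add — endpoints in different components.
3—7 (5): add — endpoints in different components.
5—6 (5): add — endpoints in different components.
0—5 (6): add — endpoints in different components.
2—7 (6): add — endpoints in different components.
2—3 (7): skip — 2 and 3 already connected.
3—6 (9): add — endpoints in different components.
The 7th edge added is 3—6.

3-6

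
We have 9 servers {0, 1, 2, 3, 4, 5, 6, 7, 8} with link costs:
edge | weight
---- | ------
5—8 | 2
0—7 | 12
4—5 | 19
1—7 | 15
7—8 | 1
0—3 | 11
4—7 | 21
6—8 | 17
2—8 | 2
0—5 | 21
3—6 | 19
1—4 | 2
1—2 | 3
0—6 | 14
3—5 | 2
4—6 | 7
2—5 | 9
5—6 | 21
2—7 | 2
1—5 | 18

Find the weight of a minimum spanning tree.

30

Prim's algorithm from 2:
Step 1: cheapest edge leaving the tree is 2—7 (2); add 7.
Step 2: cheapest edge leaving the tree is 7—8 (1); add 8.
Step 3: cheapest edge leaving the tree is 5—8 (2); add 5.
Step 4: cheapest edge leaving the tree is 3—5 (2); add 3.
Step 5: cheapest edge leaving the tree is 1—2 (3); add 1.
Step 6: cheapest edge leaving the tree is 1—4 (2); add 4.
Step 7: cheapest edge leaving the tree is 4—6 (7); add 6.
Step 8: cheapest edge leaving the tree is 0—3 (11); add 0.
MST edges: 2—7, 7—8, 5—8, 3—5, 1—2, 1—4, 4—6, 0—3; total weight 2+1+2+2+3+2+7+11 = 30.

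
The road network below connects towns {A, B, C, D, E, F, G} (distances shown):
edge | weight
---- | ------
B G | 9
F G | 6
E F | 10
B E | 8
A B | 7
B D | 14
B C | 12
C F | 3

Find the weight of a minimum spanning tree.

47

Sort edges by weight, then run Kruskal:
C F (3): add — endpoints in different components.
F G (6): add — endpoints in different components.
A B (7): add — endpoints in different components.
B E (8): add — endpoints in different components.
B G (9): add — endpoints in different components.
E F (10): skip — E and F already connected.
B C (12): skip — B and C already connected.
B D (14): add — endpoints in different components.
MST edges: C F, F G, A B, B E, B G, B D; total weight 3+6+7+8+9+14 = 47.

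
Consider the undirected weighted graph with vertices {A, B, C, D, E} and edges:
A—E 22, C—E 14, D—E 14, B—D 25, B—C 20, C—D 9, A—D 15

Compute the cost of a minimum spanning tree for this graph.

Kruskal's algorithm — process edges by increasing weight (ties by edge label):
C—D (9): add — endpoints in different components.
C—E (14): add — endpoints in different components.
D—E (14): skip — D and E already connected.
A—D (15): add — endpoints in different components.
B—C (20): add — endpoints in different components.
MST edges: C—D, C—E, A—D, B—C; total weight 9+14+15+20 = 58.

58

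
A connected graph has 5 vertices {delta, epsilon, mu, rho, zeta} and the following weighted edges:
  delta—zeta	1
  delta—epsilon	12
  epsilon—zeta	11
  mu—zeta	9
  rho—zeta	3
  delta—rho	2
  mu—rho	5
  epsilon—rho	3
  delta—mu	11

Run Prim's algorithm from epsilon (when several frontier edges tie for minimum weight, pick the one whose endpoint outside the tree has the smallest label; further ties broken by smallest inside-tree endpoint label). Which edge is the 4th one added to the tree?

mu-rho

Prim, starting at epsilon.
Step 1: frontier [epsilon—rho 3, epsilon—zeta 11, delta—epsilon 12] → take epsilon—rho (3); add rho.
Step 2: frontier [epsilon—zeta 11, delta—epsilon 12, delta—rho 2, rho—zeta 3, mu—rho 5] → take delta—rho (2); add delta.
Step 3: frontier [delta—zeta 1, delta—mu 11, epsilon—zeta 11, rho—zeta 3, mu—rho 5] → take delta—zeta (1); add zeta.
Step 4: frontier [delta—mu 11, mu—rho 5, mu—zeta 9] → take mu—rho (5); add mu.
The 4th edge added is mu—rho.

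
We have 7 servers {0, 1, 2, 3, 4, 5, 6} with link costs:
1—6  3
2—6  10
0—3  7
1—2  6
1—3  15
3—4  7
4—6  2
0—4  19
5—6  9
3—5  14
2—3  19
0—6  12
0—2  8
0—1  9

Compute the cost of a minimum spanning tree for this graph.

Grow the tree from 5 using Prim:
Step 1: cheapest edge leaving the tree is 5—6 (9); add 6.
Step 2: cheapest edge leaving the tree is 4—6 (2); add 4.
Step 3: cheapest edge leaving the tree is 1—6 (3); add 1.
Step 4: cheapest edge leaving the tree is 1—2 (6); add 2.
Step 5: cheapest edge leaving the tree is 3—4 (7); add 3.
Step 6: cheapest edge leaving the tree is 0—3 (7); add 0.
MST edges: 5—6, 4—6, 1—6, 1—2, 3—4, 0—3; total weight 9+2+3+6+7+7 = 34.

34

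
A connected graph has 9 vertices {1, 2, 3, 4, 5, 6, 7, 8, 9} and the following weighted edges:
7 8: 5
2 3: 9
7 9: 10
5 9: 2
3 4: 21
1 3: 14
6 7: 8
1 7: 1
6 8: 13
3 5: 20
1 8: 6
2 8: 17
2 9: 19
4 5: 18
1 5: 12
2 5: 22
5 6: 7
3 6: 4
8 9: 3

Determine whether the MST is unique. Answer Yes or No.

Yes

Sort edges by weight, then run Kruskal:
1 7 (1): add — endpoints in different components.
5 9 (2): add — endpoints in different components.
8 9 (3): add — endpoints in different components.
3 6 (4): add — endpoints in different components.
7 8 (5): add — endpoints in different components.
1 8 (6): skip — 1 and 8 already connected.
5 6 (7): add — endpoints in different components.
6 7 (8): skip — 6 and 7 already connected.
2 3 (9): add — endpoints in different components.
7 9 (10): skip — 7 and 9 already connected.
1 5 (12): skip — 1 and 5 already connected.
6 8 (13): skip — 6 and 8 already connected.
1 3 (14): skip — 1 and 3 already connected.
2 8 (17): skip — 2 and 8 already connected.
4 5 (18): add — endpoints in different components.
Every non-tree edge has weight strictly greater than the heaviest edge on the tree path between its endpoints, so the MST is unique.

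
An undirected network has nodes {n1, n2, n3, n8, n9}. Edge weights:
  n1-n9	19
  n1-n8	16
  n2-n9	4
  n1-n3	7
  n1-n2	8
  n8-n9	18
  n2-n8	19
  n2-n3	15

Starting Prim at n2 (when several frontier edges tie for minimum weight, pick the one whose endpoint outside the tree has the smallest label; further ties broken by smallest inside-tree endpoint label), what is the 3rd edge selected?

Prim, starting at n2.
Step 1: cheapest edge leaving the tree is n2-n9 (4); add n9.
Step 2: cheapest edge leaving the tree is n1-n2 (8); add n1.
Step 3: cheapest edge leaving the tree is n1-n3 (7); add n3.
Step 4: cheapest edge leaving the tree is n1-n8 (16); add n8.
The 3rd edge added is n1-n3.

n1-n3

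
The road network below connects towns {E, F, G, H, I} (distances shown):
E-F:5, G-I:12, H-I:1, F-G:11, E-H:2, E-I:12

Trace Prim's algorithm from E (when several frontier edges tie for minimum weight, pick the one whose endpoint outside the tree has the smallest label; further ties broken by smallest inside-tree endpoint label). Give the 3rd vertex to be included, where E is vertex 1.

Grow the tree from E using Prim:
Step 1: frontier [E-H 2, E-F 5, E-I 12] → take E-H (2); add H.
Step 2: frontier [E-F 5, E-I 12, H-I 1] → take H-I (1); add I.
Step 3: frontier [E-F 5, G-I 12] → take E-F (5); add F.
Step 4: frontier [F-G 11, G-I 12] → take F-G (11); add G.
Vertex order: E, H, I, F, G. The 3rd vertex is I.

I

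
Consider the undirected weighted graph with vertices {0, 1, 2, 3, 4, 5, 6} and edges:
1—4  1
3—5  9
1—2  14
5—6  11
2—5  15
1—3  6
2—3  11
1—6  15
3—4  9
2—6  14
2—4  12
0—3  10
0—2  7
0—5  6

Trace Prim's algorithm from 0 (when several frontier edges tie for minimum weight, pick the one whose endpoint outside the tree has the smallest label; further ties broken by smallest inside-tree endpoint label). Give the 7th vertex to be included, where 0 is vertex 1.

Prim, starting at 0.
Step 1: cheapest edge leaving the tree is 0—5 (6); add 5.
Step 2: cheapest edge leaving the tree is 0—2 (7); add 2.
Step 3: cheapest edge leaving the tree is 3—5 (9); add 3.
Step 4: cheapest edge leaving the tree is 1—3 (6); add 1.
Step 5: cheapest edge leaving the tree is 1—4 (1); add 4.
Step 6: cheapest edge leaving the tree is 5—6 (11); add 6.
Vertex order: 0, 5, 2, 3, 1, 4, 6. The 7th vertex is 6.

6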